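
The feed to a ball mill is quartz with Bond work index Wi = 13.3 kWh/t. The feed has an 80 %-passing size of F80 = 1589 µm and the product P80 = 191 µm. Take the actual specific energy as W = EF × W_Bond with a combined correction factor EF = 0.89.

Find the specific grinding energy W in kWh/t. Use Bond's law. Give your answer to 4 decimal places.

W = 10 Wi (1/√P80 − 1/√F80)  [Bond]
1/√191 = 0.072357;  1/√1589 = 0.025086
W = 10·13.3·(0.072357 − 0.025086) = 6.2871 kWh/t
Apply correction: 6.2871 × 0.89 = 5.5955 kWh/t

W = 5.5955 kWh/t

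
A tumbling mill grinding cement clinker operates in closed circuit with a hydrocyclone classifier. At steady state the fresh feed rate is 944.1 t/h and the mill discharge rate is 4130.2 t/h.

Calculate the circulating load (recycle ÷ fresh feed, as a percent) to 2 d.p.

CL = 337.47 %

Steady state: M = F + R.
R = M − F = 4130.2 − 944.1 = 3186.1 t/h
CL = 100·R/F = 100·3186.1/944.1 = 337.47 %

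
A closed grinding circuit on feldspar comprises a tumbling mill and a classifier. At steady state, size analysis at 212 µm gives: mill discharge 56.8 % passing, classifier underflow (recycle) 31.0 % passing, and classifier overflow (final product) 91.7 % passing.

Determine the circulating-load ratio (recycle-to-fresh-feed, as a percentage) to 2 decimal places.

Classifier node, passing 212 µm:
(1+r)d = ru + o → r = (o−d)/(d−u)
r = (91.7 − 56.8)/(56.8 − 31.0) = 34.9/25.8 = 1.3527
CL = 100·r = 135.27 %

CL = 135.27 %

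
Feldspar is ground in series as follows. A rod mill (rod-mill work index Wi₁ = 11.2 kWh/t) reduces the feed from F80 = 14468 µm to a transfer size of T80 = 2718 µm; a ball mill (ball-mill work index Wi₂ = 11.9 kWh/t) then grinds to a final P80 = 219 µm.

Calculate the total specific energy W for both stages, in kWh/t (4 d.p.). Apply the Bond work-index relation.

W = 6.9759 kWh/t

Bond: W = 10·Wi·(1/√P80 − 1/√F80)
Stage 1 (14468→2718 µm, Wi₁=11.2): W₁ = 10·11.2·(0.019181 − 0.008314) = 1.2172 kWh/t
Stage 2 (2718→219 µm, Wi₂=11.9): W₂ = 10·11.9·(0.067574 − 0.019181) = 5.7587 kWh/t
W = W₁ + W₂ = 1.2172 + 5.7587 = 6.9759 kWh/t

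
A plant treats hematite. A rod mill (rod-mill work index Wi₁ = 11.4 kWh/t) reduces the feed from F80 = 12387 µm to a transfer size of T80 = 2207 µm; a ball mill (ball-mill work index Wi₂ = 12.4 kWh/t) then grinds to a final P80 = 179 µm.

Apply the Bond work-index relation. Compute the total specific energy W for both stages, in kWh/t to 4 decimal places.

W = 10·Wi·(P80^(-½) − F80^(-½))
Stage 1 (12387→2207 µm, Wi₁=11.4): W₁ = 10·11.4·(0.021286 − 0.008985) = 1.4023 kWh/t
Stage 2 (2207→179 µm, Wi₂=12.4): W₂ = 10·12.4·(0.074744 − 0.021286) = 6.6287 kWh/t
W = W₁ + W₂ = 1.4023 + 6.6287 = 8.0310 kWh/t

W = 8.0310 kWh/t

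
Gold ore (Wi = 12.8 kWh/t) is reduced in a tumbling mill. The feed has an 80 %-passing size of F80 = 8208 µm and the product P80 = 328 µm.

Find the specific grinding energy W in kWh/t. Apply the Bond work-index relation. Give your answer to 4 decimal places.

Bond: W = 10·Wi·(1/√P80 − 1/√F80)
1/√328 = 0.055216;  1/√8208 = 0.011038
W = 10·12.8·(0.055216 − 0.011038) = 5.6548 kWh/t

W = 5.6548 kWh/t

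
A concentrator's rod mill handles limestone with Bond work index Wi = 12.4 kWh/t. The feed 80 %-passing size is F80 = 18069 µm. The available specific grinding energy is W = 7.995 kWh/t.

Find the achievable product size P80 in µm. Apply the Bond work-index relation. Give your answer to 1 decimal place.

P80 = 193.4 µm

W = 10·Wi·[P80^(−½) − F80^(−½)]
⇒ 1/√P80 = W/(10 Wi) + 1/√F80
  = 7.9950/(10·12.4) + 1/√18069 = 0.064476 + 0.007439 = 0.071915
P80 = (1/0.071915)² = 13.9053² = 193.36 µm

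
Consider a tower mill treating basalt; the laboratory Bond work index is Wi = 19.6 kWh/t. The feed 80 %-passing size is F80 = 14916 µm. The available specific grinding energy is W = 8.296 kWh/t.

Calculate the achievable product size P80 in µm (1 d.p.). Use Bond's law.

W = 10·Wi·[P80^(−½) − F80^(−½)]
P80^-0.5 = F80^-0.5 + W/(10 Wi)
  = 8.2960/(10·19.6) + 1/√14916 = 0.042327 + 0.008188 = 0.050514
P80 = (1/0.050514)² = 19.7963² = 391.89 µm

P80 = 391.9 µm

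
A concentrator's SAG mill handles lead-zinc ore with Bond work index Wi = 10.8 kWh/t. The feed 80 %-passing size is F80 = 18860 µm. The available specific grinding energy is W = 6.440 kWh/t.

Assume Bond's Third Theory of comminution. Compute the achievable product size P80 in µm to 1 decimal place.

P80 = 223.4 µm

Bond:  W = 10 Wi (1/√P − 1/√F)
⇒ 1/√P80 = W/(10·Wi) + 1/√F80
  = 6.4400/(10·10.8) + 1/√18860 = 0.059630 + 0.007282 = 0.066911
P80 = (1/0.066911)² = 14.9452² = 223.36 µm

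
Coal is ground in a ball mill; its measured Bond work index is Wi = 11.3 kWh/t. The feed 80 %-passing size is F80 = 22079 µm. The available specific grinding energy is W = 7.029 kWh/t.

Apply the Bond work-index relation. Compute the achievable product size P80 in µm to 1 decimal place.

P80 = 210.4 µm

W = 10·Wi·(P80^(-½) − F80^(-½))
P80^(−½) = W/(10 Wi) + F80^(−½)
  = 7.0290/(10·11.3) + 1/√22079 = 0.062204 + 0.006730 = 0.068933
P80 = (1/0.068933)² = 14.5067² = 210.45 µm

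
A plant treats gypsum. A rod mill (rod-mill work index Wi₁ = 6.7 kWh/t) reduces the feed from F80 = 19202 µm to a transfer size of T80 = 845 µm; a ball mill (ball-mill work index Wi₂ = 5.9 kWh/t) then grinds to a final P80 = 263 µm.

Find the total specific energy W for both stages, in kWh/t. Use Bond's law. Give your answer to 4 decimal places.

W = 10·Wi·(P80^(-½) − F80^(-½))
Stage 1 (19202→845 µm, Wi₁=6.7): W₁ = 10·6.7·(0.034401 − 0.007217) = 1.8214 kWh/t
Stage 2 (845→263 µm, Wi₂=5.9): W₂ = 10·5.9·(0.061663 − 0.034401) = 1.6084 kWh/t
W = W₁ + W₂ = 1.8214 + 1.6084 = 3.4298 kWh/t

W = 3.4298 kWh/t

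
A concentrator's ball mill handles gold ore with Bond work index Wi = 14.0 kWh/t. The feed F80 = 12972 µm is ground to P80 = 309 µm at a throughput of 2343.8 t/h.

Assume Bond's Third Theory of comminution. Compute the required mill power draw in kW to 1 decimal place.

W = 10 Wi (P80^-0.5 − F80^-0.5)
W = 10·14.0·(1/√309 − 1/√12972) = 10·14.0·(0.048108) = 6.7351 kWh/t
P = W·T = 6.7351·2343.8 = 15785.8 kW

P = 15785.8 kW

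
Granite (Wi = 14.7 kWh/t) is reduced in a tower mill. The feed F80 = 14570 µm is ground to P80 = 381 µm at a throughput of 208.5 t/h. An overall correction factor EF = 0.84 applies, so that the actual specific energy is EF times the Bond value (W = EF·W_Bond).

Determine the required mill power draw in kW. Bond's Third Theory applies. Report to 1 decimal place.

W = 10 Wi (P80^-0.5 − F80^-0.5)
W = 10·14.7·(1/√381 − 1/√14570) = 10·14.7·(0.042947) = 6.3132 kWh/t
W_actual = 0.84 × 6.3132 = 5.3031 kWh/t
P_mill = W·ṁ = 5.3031·208.5 = 1105.7 kW

P = 1105.7 kW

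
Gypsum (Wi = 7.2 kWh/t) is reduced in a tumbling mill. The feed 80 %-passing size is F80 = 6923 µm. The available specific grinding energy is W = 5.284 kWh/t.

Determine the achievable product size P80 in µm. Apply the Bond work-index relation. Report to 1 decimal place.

W = 10·Wi·[P80^(−½) − F80^(−½)]
P80^(−½) = W/(10 Wi) + F80^(−½)
  = 5.2840/(10·7.2) + 1/√6923 = 0.073389 + 0.012019 = 0.085407
P80 = (1/0.085407)² = 11.7086² = 137.09 µm

P80 = 137.1 µm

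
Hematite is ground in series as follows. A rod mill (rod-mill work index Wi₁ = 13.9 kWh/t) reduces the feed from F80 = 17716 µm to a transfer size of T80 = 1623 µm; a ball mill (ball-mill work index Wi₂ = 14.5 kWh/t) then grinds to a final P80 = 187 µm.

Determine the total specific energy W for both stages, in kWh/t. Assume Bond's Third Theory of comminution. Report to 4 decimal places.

W = 9.4102 kWh/t

Bond: W = 10·Wi·(1/√P80 − 1/√F80)
Stage 1 (17716→1623 µm, Wi₁=13.9): W₁ = 10·13.9·(0.024822 − 0.007513) = 2.4060 kWh/t
Stage 2 (1623→187 µm, Wi₂=14.5): W₂ = 10·14.5·(0.073127 − 0.024822) = 7.0042 kWh/t
W = W₁ + W₂ = 2.4060 + 7.0042 = 9.4102 kWh/t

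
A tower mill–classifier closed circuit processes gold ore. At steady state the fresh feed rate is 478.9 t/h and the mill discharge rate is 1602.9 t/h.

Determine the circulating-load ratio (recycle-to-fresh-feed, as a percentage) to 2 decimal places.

Mill node: discharge = fresh + recycle.
R = M − F = 1602.9 − 478.9 = 1124.0 t/h
CL = 100·R/F = 100·1124.0/478.9 = 234.70 %

CL = 234.70 %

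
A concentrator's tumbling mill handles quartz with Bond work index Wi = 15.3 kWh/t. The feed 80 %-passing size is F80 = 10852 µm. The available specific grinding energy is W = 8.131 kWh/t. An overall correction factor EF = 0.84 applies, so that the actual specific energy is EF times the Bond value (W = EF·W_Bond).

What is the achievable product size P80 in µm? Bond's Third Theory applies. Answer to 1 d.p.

Bond:  W = 10 Wi (1/√P − 1/√F)
W_Bond = W / EF = 8.131 / 0.84 = 9.6798 kWh/t
1/√P80 = 1/√F80 + W_Bond/(10·Wi)
  = 9.6798/(10·15.3) + 1/√10852 = 0.063266 + 0.009599 = 0.072866
P80 = (1/0.072866)² = 13.7239² = 188.34 µm

P80 = 188.3 µm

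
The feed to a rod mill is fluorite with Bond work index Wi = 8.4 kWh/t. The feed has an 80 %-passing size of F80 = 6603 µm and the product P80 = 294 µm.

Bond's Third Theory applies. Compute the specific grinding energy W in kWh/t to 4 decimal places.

W = 3.8652 kWh/t

W = 10·Wi·[P80^(−½) − F80^(−½)]
1/√294 = 0.058321;  1/√6603 = 0.012306
W = 10·8.4·(0.058321 − 0.012306) = 3.8652 kWh/t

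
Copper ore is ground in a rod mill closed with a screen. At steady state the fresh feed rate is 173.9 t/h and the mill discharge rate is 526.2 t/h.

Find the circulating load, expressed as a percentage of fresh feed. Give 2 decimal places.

Steady state: M = F + R.
R = M − F = 526.2 − 173.9 = 352.3 t/h
CL = 100·R/F = 100·352.3/173.9 = 202.59 %

CL = 202.59 %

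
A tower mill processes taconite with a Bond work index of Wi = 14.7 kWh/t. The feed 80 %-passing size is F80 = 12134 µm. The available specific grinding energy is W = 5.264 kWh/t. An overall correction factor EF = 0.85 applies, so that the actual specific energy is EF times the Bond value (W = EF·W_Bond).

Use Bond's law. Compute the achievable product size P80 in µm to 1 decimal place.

P80 = 381.4 µm

W = 10 Wi / √P80 − 10 Wi / √F80
W_Bond = W / EF = 5.264 / 0.85 = 6.1929 kWh/t
P80^-0.5 = F80^-0.5 + W_Bond/(10 Wi)
  = 6.1929/(10·14.7) + 1/√12134 = 0.042129 + 0.009078 = 0.051207
P80 = (1/0.051207)² = 19.5286² = 381.37 µm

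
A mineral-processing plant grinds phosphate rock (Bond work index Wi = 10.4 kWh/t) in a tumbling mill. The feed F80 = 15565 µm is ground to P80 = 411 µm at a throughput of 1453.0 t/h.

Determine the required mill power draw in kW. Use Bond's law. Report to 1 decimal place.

W = 10 Wi (1/√P80 − 1/√F80)  [Bond]
W = 10·10.4·(1/√411 − 1/√15565) = 10·10.4·(0.041311) = 4.2963 kWh/t
P_mill = W·ṁ = 4.2963·1453.0 = 6242.6 kW

P = 6242.6 kW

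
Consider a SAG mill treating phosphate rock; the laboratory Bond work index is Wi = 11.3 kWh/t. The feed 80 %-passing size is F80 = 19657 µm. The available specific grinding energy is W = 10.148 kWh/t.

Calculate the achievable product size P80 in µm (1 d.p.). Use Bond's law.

W = 10·Wi·(P80^(-½) − F80^(-½))
P80^-0.5 = F80^-0.5 + W/(10 Wi)
  = 10.1480/(10·11.3) + 1/√19657 = 0.089805 + 0.007132 = 0.096938
P80 = (1/0.096938)² = 10.3159² = 106.42 µm

P80 = 106.4 µm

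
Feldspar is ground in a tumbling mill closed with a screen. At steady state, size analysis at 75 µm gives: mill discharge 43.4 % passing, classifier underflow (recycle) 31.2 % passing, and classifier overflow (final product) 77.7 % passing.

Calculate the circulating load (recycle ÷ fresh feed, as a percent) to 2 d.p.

CL = 281.15 %

Two-product formula at 75 µm:
Fd + Rd = Ru + Fo ⇒ R/F = (o−d)/(d−u)
r = (77.7 − 43.4)/(43.4 − 31.2) = 34.3/12.2 = 2.8115
CL = 100·r = 281.15 %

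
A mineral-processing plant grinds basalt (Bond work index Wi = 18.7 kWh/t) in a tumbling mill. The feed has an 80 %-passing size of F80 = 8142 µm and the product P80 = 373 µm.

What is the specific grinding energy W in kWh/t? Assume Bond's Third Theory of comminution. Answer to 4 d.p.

Bond:  W = 10 Wi (1/√P − 1/√F)
1/√373 = 0.051778;  1/√8142 = 0.011082
W = 10·18.7·(0.051778 − 0.011082) = 7.6101 kWh/t

W = 7.6101 kWh/t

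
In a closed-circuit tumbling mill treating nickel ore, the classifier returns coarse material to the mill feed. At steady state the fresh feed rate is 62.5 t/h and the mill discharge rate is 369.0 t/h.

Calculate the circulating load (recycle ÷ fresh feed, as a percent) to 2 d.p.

Mill node: discharge = fresh + recycle.
R = M − F = 369.0 − 62.5 = 306.5 t/h
CL = 100·R/F = 100·306.5/62.5 = 490.40 %

CL = 490.40 %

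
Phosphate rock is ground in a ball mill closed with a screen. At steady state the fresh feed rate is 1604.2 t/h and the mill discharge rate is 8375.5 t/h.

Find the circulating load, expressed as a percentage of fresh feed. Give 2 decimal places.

Discharge = new feed + return, hence
R = M − F = 8375.5 − 1604.2 = 6771.3 t/h
CL = 100·R/F = 100·6771.3/1604.2 = 422.10 %

CL = 422.10 %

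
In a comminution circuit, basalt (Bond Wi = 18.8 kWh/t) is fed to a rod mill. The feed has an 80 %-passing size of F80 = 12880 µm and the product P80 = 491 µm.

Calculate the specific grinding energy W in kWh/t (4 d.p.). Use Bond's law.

W = 6.8278 kWh/t

W_Bond = 10·Wi·(1/√P₈₀ − 1/√F₈₀)
1/√491 = 0.045129;  1/√12880 = 0.008811
W = 10·18.8·(0.045129 − 0.008811) = 6.8278 kWh/t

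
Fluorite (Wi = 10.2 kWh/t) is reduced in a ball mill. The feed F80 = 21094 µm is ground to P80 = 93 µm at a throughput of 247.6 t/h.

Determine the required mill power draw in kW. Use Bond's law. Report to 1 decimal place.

Bond: W = 10·Wi·(1/√P80 − 1/√F80)
W = 10·10.2·(1/√93 − 1/√21094) = 10·10.2·(0.096810) = 9.8746 kWh/t
P_mill = W·ṁ = 9.8746·247.6 = 2445.0 kW

P = 2445.0 kW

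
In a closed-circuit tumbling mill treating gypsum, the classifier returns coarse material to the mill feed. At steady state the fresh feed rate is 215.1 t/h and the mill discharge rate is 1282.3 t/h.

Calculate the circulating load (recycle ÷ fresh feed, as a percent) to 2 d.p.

CL = 496.14 %

Discharge = new feed + return, hence
R = M − F = 1282.3 − 215.1 = 1067.2 t/h
CL = 100·R/F = 100·1067.2/215.1 = 496.14 %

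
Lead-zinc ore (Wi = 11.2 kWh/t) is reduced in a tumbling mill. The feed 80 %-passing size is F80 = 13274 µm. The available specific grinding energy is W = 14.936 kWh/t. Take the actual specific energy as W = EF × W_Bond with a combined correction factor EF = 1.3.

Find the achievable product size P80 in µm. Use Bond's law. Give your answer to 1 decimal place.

W_Bond = 10·Wi·(1/√P₈₀ − 1/√F₈₀)
W_Bond = W / EF = 14.936 / 1.3 = 11.4892 kWh/t
1/√P80 = 1/√F80 + W_Bond/(10·Wi)
  = 11.4892/(10·11.2) + 1/√13274 = 0.102582 + 0.008680 = 0.111262
P80 = (1/0.111262)² = 8.9878² = 80.78 µm

P80 = 80.8 µm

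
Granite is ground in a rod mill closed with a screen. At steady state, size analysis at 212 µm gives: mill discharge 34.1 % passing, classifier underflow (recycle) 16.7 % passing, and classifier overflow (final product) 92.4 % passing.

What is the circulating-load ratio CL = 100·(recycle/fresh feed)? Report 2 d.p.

Let r = R/F. Size balance at 212 µm:
r = (o − d)/(d − u)
r = (92.4 − 34.1)/(34.1 − 16.7) = 58.3/17.4 = 3.3506
CL = 100·r = 335.06 %

CL = 335.06 %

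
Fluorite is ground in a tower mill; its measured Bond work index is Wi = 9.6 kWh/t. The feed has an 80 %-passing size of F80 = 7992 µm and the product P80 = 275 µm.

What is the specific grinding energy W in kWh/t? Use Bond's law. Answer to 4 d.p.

W = 4.7152 kWh/t

W = 10 Wi / √P80 − 10 Wi / √F80
1/√275 = 0.060302;  1/√7992 = 0.011186
W = 10·9.6·(0.060302 − 0.011186) = 4.7152 kWh/t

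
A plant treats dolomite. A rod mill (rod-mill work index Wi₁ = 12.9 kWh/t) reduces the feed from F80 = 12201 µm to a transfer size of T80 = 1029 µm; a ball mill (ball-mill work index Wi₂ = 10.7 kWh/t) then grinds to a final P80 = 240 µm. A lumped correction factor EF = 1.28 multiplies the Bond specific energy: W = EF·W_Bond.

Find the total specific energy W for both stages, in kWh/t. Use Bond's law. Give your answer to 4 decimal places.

W_Bond = 10·Wi·(1/√P₈₀ − 1/√F₈₀)
Stage 1 (12201→1029 µm, Wi₁=12.9): W₁ = 10·12.9·(0.031174 − 0.009053) = 2.8536 kWh/t
Stage 2 (1029→240 µm, Wi₂=10.7): W₂ = 10·10.7·(0.064550 − 0.031174) = 3.5712 kWh/t
W = W₁ + W₂ = 2.8536 + 3.5712 = 6.4248 kWh/t
With EF = 1.28: W = 6.4248·1.28 = 8.2237 kWh/t

W = 8.2237 kWh/t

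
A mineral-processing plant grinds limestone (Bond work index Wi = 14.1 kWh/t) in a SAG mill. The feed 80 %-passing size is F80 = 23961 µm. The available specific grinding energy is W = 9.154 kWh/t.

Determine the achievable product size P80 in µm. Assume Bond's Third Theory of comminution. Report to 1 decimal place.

P80 = 196.3 µm

Bond:  W = 10 Wi (1/√P − 1/√F)
P80^(−½) = W/(10 Wi) + F80^(−½)
  = 9.1540/(10·14.1) + 1/√23961 = 0.064922 + 0.006460 = 0.071382
P80 = (1/0.071382)² = 14.0091² = 196.25 µm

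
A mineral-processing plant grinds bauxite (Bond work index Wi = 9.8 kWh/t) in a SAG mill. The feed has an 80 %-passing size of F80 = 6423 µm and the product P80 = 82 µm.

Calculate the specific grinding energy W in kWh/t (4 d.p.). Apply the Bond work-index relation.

W = 9.5995 kWh/t

Bond:  W = 10 Wi (1/√P − 1/√F)
1/√82 = 0.110432;  1/√6423 = 0.012478
W = 10·9.8·(0.110432 − 0.012478) = 9.5995 kWh/t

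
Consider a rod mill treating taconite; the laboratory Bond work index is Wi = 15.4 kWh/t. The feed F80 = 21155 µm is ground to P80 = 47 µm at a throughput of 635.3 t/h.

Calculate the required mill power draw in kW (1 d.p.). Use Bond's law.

P = 13598.2 kW

Bond:  W = 10 Wi (1/√P − 1/√F)
W = 10·15.4·(1/√47 − 1/√21155) = 10·15.4·(0.138990) = 21.4044 kWh/t
P = W·T = 21.4044·635.3 = 13598.2 kW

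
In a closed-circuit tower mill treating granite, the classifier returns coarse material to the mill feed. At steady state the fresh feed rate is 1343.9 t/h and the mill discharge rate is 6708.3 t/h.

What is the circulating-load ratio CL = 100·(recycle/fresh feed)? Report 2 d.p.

Mill node: discharge = fresh + recycle.
R = M − F = 6708.3 − 1343.9 = 5364.4 t/h
CL = 100·R/F = 100·5364.4/1343.9 = 399.17 %

CL = 399.17 %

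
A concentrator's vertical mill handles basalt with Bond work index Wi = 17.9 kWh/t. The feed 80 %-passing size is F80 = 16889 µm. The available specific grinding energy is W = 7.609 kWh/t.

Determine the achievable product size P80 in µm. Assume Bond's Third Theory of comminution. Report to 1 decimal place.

P80 = 396.8 µm

W = 10 Wi (1/√P80 − 1/√F80)  [Bond]
P80^-0.5 = F80^-0.5 + W/(10 Wi)
  = 7.6090/(10·17.9) + 1/√16889 = 0.042508 + 0.007695 = 0.050203
P80 = (1/0.050203)² = 19.9191² = 396.77 µm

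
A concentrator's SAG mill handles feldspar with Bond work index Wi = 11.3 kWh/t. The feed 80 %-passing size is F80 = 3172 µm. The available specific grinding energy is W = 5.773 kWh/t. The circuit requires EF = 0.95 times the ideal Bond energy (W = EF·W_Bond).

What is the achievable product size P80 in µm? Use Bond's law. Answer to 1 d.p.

W = 10 Wi (P80^-0.5 − F80^-0.5)
W_Bond = W / EF = 5.773 / 0.95 = 6.0768 kWh/t
⇒ 1/√P80 = W_Bond/(10 Wi) + 1/√F80
  = 6.0768/(10·11.3) + 1/√3172 = 0.053777 + 0.017756 = 0.071533
P80 = (1/0.071533)² = 13.9796² = 195.43 µm

P80 = 195.4 µm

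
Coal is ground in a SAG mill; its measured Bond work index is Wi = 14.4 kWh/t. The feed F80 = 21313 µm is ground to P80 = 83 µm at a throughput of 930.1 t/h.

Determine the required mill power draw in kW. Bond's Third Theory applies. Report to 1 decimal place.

P = 13783.8 kW

W = 10·Wi·(P80^(-½) − F80^(-½))
W = 10·14.4·(1/√83 − 1/√21313) = 10·14.4·(0.102914) = 14.8197 kWh/t
Mill draw = 14.8197 × 930.1 = 13783.8 kW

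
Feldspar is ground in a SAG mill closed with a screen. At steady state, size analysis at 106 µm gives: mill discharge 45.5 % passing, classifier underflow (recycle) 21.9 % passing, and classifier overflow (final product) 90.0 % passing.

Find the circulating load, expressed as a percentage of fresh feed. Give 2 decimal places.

CL = 188.56 %

Classifier node, passing 106 µm:
(1+r)d = ru + o → r = (o−d)/(d−u)
r = (90.0 − 45.5)/(45.5 − 21.9) = 44.5/23.6 = 1.8856
CL = 100·r = 188.56 %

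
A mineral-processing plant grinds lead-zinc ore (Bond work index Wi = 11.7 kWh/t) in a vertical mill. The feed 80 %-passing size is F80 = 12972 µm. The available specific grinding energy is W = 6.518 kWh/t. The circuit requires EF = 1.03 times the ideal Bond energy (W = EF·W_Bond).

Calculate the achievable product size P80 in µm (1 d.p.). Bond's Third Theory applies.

P80 = 253.0 µm

Bond:  W = 10 Wi (1/√P − 1/√F)
W_Bond = W / EF = 6.518 / 1.03 = 6.3282 kWh/t
P80^(−½) = W_Bond/(10 Wi) + F80^(−½)
  = 6.3282/(10·11.7) + 1/√12972 = 0.054087 + 0.008780 = 0.062867
P80 = (1/0.062867)² = 15.9066² = 253.02 µm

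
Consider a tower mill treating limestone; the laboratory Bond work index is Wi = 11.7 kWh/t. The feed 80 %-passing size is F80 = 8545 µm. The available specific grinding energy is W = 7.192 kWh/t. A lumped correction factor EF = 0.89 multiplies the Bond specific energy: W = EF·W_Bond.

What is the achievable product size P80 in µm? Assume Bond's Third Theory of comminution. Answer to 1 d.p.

P80 = 156.7 µm

W = 10·Wi·[P80^(−½) − F80^(−½)]
W_Bond = W / EF = 7.192 / 0.89 = 8.0809 kWh/t
⇒ 1/√P80 = W_Bond/(10·Wi) + 1/√F80
  = 8.0809/(10·11.7) + 1/√8545 = 0.069068 + 0.010818 = 0.079885
P80 = (1/0.079885)² = 12.5179² = 156.70 µm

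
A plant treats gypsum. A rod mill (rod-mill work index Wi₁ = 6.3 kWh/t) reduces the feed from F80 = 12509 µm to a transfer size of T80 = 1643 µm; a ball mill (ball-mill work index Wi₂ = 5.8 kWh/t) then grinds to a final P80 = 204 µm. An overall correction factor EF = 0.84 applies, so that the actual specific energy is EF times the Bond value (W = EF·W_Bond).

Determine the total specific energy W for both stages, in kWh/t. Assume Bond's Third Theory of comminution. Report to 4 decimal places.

Bond: W = 10·Wi·(1/√P80 − 1/√F80)
Stage 1 (12509→1643 µm, Wi₁=6.3): W₁ = 10·6.3·(0.024671 − 0.008941) = 0.9910 kWh/t
Stage 2 (1643→204 µm, Wi₂=5.8): W₂ = 10·5.8·(0.070014 − 0.024671) = 2.6299 kWh/t
W = W₁ + W₂ = 0.9910 + 2.6299 = 3.6209 kWh/t
Corrected W = EF·W_Bond = 0.84·3.6209 = 3.0415 kWh/t

W = 3.0415 kWh/t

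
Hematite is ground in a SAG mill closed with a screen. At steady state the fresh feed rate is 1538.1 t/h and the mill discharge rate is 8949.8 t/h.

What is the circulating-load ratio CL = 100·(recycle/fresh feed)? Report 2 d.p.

Steady state: M = F + R.
R = M − F = 8949.8 − 1538.1 = 7411.7 t/h
CL = 100·R/F = 100·7411.7/1538.1 = 481.87 %

CL = 481.87 %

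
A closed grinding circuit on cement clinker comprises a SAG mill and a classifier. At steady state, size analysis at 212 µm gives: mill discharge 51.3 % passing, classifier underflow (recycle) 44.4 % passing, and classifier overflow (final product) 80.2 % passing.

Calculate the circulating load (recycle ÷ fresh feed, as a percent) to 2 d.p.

CL = 418.84 %

Mass balance on the −212 µm fraction:
(1+r)·d = r·u + o ⇒ r = (o−d)/(d−u)
r = (80.2 − 51.3)/(51.3 − 44.4) = 28.9/6.9 = 4.1884
CL = 100·r = 418.84 %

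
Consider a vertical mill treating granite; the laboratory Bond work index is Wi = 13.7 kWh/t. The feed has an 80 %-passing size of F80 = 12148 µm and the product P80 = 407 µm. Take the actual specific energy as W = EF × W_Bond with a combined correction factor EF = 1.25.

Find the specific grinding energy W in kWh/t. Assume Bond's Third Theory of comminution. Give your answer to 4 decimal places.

W = 6.9348 kWh/t

W = 10 Wi / √P80 − 10 Wi / √F80
1/√407 = 0.049568;  1/√12148 = 0.009073
W = 10·13.7·(0.049568 − 0.009073) = 5.5478 kWh/t
W_actual = 1.25 × 5.5478 = 6.9348 kWh/t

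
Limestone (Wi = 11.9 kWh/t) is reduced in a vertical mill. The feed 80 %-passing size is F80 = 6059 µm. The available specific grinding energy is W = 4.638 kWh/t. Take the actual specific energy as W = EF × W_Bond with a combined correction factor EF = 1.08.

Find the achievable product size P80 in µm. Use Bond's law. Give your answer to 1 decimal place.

P80 = 417.6 µm

W = 10·Wi·[P80^(−½) − F80^(−½)]
W_Bond = W / EF = 4.638 / 1.08 = 4.2944 kWh/t
P80^(−½) = W_Bond/(10 Wi) + F80^(−½)
  = 4.2944/(10·11.9) + 1/√6059 = 0.036088 + 0.012847 = 0.048935
P80 = (1/0.048935)² = 20.4354² = 417.61 µm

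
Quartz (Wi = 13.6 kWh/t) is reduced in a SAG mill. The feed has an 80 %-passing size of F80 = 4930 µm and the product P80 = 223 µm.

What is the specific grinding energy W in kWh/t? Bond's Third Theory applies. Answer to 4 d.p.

W = 7.1703 kWh/t

W_Bond = 10·Wi·(1/√P₈₀ − 1/√F₈₀)
1/√223 = 0.066965;  1/√4930 = 0.014242
W = 10·13.6·(0.066965 − 0.014242) = 7.1703 kWh/t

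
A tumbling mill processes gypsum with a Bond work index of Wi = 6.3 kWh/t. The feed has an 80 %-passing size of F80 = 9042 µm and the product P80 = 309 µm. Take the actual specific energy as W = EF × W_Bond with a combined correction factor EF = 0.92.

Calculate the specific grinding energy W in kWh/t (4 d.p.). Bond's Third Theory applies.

W = 2.6877 kWh/t

W = 10·Wi·(P80^(-½) − F80^(-½))
1/√309 = 0.056888;  1/√9042 = 0.010516
W = 10·6.3·(0.056888 − 0.010516) = 2.9214 kWh/t
W_actual = 0.92 × 2.9214 = 2.6877 kWh/t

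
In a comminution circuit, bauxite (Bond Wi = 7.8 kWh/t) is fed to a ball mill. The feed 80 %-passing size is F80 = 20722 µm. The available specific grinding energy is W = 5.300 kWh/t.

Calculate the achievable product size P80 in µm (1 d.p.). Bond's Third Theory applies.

Bond: W = 10·Wi·(1/√P80 − 1/√F80)
P80^-0.5 = F80^-0.5 + W/(10 Wi)
  = 5.3000/(10·7.8) + 1/√20722 = 0.067949 + 0.006947 = 0.074896
P80 = (1/0.074896)² = 13.3519² = 178.27 µm

P80 = 178.3 µm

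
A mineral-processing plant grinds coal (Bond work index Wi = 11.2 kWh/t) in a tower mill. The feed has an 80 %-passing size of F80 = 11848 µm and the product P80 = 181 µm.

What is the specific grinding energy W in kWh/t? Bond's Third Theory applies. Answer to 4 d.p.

W = 7.2959 kWh/t

W = 10·Wi·[P80^(−½) − F80^(−½)]
1/√181 = 0.074329;  1/√11848 = 0.009187
W = 10·11.2·(0.074329 − 0.009187) = 7.2959 kWh/t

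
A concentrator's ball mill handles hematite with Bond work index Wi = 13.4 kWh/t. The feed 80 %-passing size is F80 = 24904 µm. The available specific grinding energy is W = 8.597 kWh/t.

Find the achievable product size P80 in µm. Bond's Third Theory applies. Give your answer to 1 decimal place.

W = 10 Wi (P80^-0.5 − F80^-0.5)
P80^-0.5 = F80^-0.5 + W/(10 Wi)
  = 8.5970/(10·13.4) + 1/√24904 = 0.064157 + 0.006337 = 0.070493
P80 = (1/0.070493)² = 14.1857² = 201.23 µm

P80 = 201.2 µm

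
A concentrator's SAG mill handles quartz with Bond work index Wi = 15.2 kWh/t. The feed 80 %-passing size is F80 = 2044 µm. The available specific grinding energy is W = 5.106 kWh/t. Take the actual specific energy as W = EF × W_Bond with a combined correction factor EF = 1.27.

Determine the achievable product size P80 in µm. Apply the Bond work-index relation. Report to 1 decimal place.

P80 = 423.9 µm

W = 10·Wi·[P80^(−½) − F80^(−½)]
W_Bond = W / EF = 5.106 / 1.27 = 4.0205 kWh/t
⇒ 1/√P80 = W_Bond/(10 Wi) + 1/√F80
  = 4.0205/(10·15.2) + 1/√2044 = 0.026450 + 0.022119 = 0.048569
P80 = (1/0.048569)² = 20.5892² = 423.91 µm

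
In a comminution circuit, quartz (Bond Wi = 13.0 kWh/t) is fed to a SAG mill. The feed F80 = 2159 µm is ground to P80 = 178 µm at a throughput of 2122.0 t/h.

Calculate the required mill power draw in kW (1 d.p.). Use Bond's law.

P = 14739.6 kW

W = 10 Wi (1/√P80 − 1/√F80)  [Bond]
W = 10·13.0·(1/√178 − 1/√2159) = 10·13.0·(0.053432) = 6.9461 kWh/t
P_mill = W·ṁ = 6.9461·2122.0 = 14739.6 kW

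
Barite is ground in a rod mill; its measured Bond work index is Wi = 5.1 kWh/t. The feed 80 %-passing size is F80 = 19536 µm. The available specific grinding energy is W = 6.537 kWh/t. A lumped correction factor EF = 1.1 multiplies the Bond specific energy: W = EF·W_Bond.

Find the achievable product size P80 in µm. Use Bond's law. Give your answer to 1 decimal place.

P80 = 65.4 µm

W = 10·Wi·(P80^(-½) − F80^(-½))
W_Bond = W / EF = 6.537 / 1.1 = 5.9427 kWh/t
⇒ 1/√P80 = W_Bond/(10·Wi) + 1/√F80
  = 5.9427/(10·5.1) + 1/√19536 = 0.116524 + 0.007155 = 0.123679
P80 = (1/0.123679)² = 8.0855² = 65.37 µm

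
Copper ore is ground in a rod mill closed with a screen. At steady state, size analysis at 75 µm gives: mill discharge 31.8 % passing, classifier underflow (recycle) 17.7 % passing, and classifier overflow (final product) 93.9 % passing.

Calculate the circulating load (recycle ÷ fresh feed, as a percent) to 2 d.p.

Classifier node, passing 75 µm:
(1+r)d = ru + o → r = (o−d)/(d−u)
r = (93.9 − 31.8)/(31.8 − 17.7) = 62.1/14.1 = 4.4043
CL = 100·r = 440.43 %

CL = 440.43 %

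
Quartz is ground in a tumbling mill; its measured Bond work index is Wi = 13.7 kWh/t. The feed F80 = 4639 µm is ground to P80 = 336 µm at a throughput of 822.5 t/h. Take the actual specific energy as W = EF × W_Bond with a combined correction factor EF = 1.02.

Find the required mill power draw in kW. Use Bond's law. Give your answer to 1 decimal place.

W_Bond = 10·Wi·(1/√P₈₀ − 1/√F₈₀)
W = 10·13.7·(1/√336 − 1/√4639) = 10·13.7·(0.039872) = 5.4625 kWh/t
Corrected W = EF·W_Bond = 1.02·5.4625 = 5.5718 kWh/t
Power = W × throughput = 5.5718 kWh/t × 822.5 t/h = 4582.8 kW

P = 4582.8 kW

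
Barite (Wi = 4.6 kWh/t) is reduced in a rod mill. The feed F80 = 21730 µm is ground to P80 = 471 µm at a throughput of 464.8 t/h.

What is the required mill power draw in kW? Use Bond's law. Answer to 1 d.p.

W = 10 Wi (1/√P80 − 1/√F80)  [Bond]
W = 10·4.6·(1/√471 − 1/√21730) = 10·4.6·(0.039294) = 1.8075 kWh/t
P = W·T = 1.8075·464.8 = 840.1 kW

P = 840.1 kW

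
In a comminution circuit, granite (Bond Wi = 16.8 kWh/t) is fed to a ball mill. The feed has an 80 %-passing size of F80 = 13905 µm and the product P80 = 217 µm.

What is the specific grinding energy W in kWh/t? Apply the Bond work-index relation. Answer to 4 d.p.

Bond: W = 10·Wi·(1/√P80 − 1/√F80)
1/√217 = 0.067884;  1/√13905 = 0.008480
W = 10·16.8·(0.067884 − 0.008480) = 9.9799 kWh/t

W = 9.9799 kWh/t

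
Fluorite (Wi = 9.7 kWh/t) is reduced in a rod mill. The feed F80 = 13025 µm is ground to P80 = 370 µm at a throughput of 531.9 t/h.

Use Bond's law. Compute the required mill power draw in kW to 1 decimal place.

W = 10·Wi·[P80^(−½) − F80^(−½)]
W = 10·9.7·(1/√370 − 1/√13025) = 10·9.7·(0.043225) = 4.1929 kWh/t
Mill draw = 4.1929 × 531.9 = 2230.2 kW

P = 2230.2 kW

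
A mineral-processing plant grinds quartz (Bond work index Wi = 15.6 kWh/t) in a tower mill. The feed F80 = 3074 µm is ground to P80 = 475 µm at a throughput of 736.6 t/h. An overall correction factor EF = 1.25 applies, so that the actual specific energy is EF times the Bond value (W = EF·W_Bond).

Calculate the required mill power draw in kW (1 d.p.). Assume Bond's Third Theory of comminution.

P = 3999.8 kW

W = 10 Wi / √P80 − 10 Wi / √F80
W = 10·15.6·(1/√475 − 1/√3074) = 10·15.6·(0.027847) = 4.3441 kWh/t
With EF = 1.25: W = 4.3441·1.25 = 5.4301 kWh/t
Mill draw = 5.4301 × 736.6 = 3999.8 kW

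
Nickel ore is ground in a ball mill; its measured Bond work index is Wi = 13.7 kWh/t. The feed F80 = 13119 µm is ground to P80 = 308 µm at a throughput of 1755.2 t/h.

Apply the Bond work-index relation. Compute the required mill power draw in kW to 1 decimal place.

P = 11602.2 kW

W = 10·Wi·[P80^(−½) − F80^(−½)]
W = 10·13.7·(1/√308 − 1/√13119) = 10·13.7·(0.048250) = 6.6102 kWh/t
P = W·T = 6.6102·1755.2 = 11602.2 kW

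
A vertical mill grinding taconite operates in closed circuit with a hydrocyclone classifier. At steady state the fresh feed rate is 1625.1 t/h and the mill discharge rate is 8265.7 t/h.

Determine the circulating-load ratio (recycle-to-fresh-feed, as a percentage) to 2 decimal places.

CL = 408.63 %

M = F + R at steady state, so:
R = M − F = 8265.7 − 1625.1 = 6640.6 t/h
CL = 100·R/F = 100·6640.6/1625.1 = 408.63 %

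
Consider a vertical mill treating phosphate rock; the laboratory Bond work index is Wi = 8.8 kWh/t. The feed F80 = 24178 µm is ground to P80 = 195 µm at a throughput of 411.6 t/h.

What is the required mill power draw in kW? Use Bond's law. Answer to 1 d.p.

P = 2360.9 kW

W = 10·Wi·[P80^(−½) − F80^(−½)]
W = 10·8.8·(1/√195 − 1/√24178) = 10·8.8·(0.065180) = 5.7359 kWh/t
P = W·T = 5.7359·411.6 = 2360.9 kW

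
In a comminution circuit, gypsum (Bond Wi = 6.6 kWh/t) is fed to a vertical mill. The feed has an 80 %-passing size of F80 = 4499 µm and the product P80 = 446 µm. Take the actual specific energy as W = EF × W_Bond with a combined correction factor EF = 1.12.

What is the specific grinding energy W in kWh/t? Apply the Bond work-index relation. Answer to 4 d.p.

W = 10 Wi (P80^-0.5 − F80^-0.5)
1/√446 = 0.047351;  1/√4499 = 0.014909
W = 10·6.6·(0.047351 − 0.014909) = 2.1412 kWh/t
With EF = 1.12: W = 2.1412·1.12 = 2.3982 kWh/t

W = 2.3982 kWh/t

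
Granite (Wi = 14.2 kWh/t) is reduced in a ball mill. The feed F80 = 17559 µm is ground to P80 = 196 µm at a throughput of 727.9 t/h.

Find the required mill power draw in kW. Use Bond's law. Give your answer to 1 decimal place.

W_Bond = 10·Wi·(1/√P₈₀ − 1/√F₈₀)
W = 10·14.2·(1/√196 − 1/√17559) = 10·14.2·(0.063882) = 9.0712 kWh/t
P = W·T = 9.0712·727.9 = 6603.0 kW

P = 6603.0 kW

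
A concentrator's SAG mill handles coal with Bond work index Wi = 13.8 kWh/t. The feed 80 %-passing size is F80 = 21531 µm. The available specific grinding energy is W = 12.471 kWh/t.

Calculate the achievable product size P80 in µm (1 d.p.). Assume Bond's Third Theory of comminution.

P80 = 105.9 µm

W = 10 Wi (P80^-0.5 − F80^-0.5)
⇒ 1/√P80 = W/(10 Wi) + 1/√F80
  = 12.4710/(10·13.8) + 1/√21531 = 0.090370 + 0.006815 = 0.097185
P80 = (1/0.097185)² = 10.2897² = 105.88 µm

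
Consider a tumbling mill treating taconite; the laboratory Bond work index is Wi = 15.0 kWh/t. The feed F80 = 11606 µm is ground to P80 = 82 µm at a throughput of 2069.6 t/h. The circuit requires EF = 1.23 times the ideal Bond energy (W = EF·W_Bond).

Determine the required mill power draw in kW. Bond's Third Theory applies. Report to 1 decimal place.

P = 38622.9 kW

W_Bond = 10·Wi·(1/√P₈₀ − 1/√F₈₀)
W = 10·15.0·(1/√82 − 1/√11606) = 10·15.0·(0.101149) = 15.1724 kWh/t
Apply correction: 15.1724 × 1.23 = 18.6620 kWh/t
Mill draw = 18.6620 × 2069.6 = 38622.9 kW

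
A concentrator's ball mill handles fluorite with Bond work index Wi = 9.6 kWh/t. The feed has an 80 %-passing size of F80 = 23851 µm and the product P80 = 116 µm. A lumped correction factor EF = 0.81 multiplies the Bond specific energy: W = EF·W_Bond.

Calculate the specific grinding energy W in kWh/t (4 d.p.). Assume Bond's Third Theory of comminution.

W = 10·Wi·(P80^(-½) − F80^(-½))
1/√116 = 0.092848;  1/√23851 = 0.006475
W = 10·9.6·(0.092848 − 0.006475) = 8.2918 kWh/t
Corrected W = EF·W_Bond = 0.81·8.2918 = 6.7163 kWh/t

W = 6.7163 kWh/t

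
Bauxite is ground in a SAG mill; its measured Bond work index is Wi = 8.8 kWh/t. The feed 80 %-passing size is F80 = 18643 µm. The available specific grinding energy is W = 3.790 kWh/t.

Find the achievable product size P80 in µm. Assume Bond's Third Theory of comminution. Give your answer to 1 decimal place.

P80 = 393.8 µm

W_Bond = 10·Wi·(1/√P₈₀ − 1/√F₈₀)
1/√P80 = 1/√F80 + W/(10·Wi)
  = 3.7900/(10·8.8) + 1/√18643 = 0.043068 + 0.007324 = 0.050392
P80 = (1/0.050392)² = 19.8444² = 393.80 µm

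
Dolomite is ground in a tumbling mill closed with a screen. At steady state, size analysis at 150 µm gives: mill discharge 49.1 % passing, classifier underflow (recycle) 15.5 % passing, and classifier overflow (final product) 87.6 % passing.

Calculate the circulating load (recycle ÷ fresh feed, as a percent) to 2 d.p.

CL = 114.58 %

Balance %-passing 150 µm (r = R/F):
Fd + Rd = Ru + Fo ⇒ R/F = (o−d)/(d−u)
r = (87.6 − 49.1)/(49.1 − 15.5) = 38.5/33.6 = 1.1458
CL = 100·r = 114.58 %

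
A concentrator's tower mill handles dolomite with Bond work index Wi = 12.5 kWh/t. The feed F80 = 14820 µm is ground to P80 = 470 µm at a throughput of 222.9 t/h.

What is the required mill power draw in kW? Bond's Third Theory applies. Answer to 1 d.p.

P = 1056.3 kW

W = 10 Wi (1/√P80 − 1/√F80)  [Bond]
W = 10·12.5·(1/√470 − 1/√14820) = 10·12.5·(0.037912) = 4.7390 kWh/t
P = W·T = 4.7390·222.9 = 1056.3 kW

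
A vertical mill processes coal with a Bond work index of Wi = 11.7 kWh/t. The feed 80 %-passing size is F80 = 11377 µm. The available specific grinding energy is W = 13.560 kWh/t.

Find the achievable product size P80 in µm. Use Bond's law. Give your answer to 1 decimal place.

P80 = 63.7 µm

Bond:  W = 10 Wi (1/√P − 1/√F)
⇒ 1/√P80 = W/(10 Wi) + 1/√F80
  = 13.5600/(10·11.7) + 1/√11377 = 0.115897 + 0.009375 = 0.125273
P80 = (1/0.125273)² = 7.9826² = 63.72 µm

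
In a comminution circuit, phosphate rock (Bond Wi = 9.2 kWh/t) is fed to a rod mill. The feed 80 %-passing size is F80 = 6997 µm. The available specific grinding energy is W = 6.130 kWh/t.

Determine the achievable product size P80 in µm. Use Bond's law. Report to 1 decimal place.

W = 10·Wi·[P80^(−½) − F80^(−½)]
P80^-0.5 = F80^-0.5 + W/(10 Wi)
  = 6.1300/(10·9.2) + 1/√6997 = 0.066630 + 0.011955 = 0.078585
P80 = (1/0.078585)² = 12.7250² = 161.93 µm

P80 = 161.9 µm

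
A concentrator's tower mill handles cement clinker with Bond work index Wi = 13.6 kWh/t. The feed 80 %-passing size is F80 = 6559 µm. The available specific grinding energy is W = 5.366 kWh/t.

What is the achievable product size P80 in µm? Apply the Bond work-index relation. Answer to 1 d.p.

P80 = 372.6 µm

W = 10 Wi (P80^-0.5 − F80^-0.5)
P80^-0.5 = F80^-0.5 + W/(10 Wi)
  = 5.3660/(10·13.6) + 1/√6559 = 0.039456 + 0.012348 = 0.051803
P80 = (1/0.051803)² = 19.3037² = 372.63 µm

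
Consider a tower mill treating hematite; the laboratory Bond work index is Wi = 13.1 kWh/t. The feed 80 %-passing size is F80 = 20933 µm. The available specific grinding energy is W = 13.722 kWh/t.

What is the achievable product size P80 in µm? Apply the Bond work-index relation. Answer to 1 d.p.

Bond:  W = 10 Wi (1/√P − 1/√F)
1/√P80 = 1/√F80 + W/(10·Wi)
  = 13.7220/(10·13.1) + 1/√20933 = 0.104748 + 0.006912 = 0.111660
P80 = (1/0.111660)² = 8.9558² = 80.21 µm

P80 = 80.2 µm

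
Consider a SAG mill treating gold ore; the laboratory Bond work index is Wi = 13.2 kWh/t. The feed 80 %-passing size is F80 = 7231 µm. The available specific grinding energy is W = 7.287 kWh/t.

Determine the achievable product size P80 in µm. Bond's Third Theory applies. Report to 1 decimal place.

P80 = 223.0 µm

W = 10·Wi·(P80^(-½) − F80^(-½))
P80^(−½) = W/(10 Wi) + F80^(−½)
  = 7.2870/(10·13.2) + 1/√7231 = 0.055205 + 0.011760 = 0.066964
P80 = (1/0.066964)² = 14.9333² = 223.00 µm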